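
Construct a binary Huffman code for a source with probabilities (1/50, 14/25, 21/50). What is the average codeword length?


Huffman construction (repeatedly merge the two least-probable nodes; each merge adds 1 bit to every symbol beneath it): 1/50 + 21/50 = 11/25; 11/25 + 14/25 = 1. Resulting codeword lengths (in the order the probabilities were given): (2, 1, 2). L_avg = sum(p_i * l_i) = 1/50*2 + 14/25*1 + 21/50*2 = 36/25 = 1.44

1.44 bits


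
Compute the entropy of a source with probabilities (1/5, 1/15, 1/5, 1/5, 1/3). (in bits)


H = -sum(p_i * log2(p_i)). Terms: -(1/5)*log2(1/5) = 0.464386; -(1/15)*log2(1/15) = 0.260459; -(1/5)*log2(1/5) = 0.464386; -(1/5)*log2(1/5) = 0.464386; -(1/3)*log2(1/3) = 0.528321. H = 0.464386 + 0.260459 + 0.464386 + 0.464386 + 0.528321 = 2.1819

2.1819 bits


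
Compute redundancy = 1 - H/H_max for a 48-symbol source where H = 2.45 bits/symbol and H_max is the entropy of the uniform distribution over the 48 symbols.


H_max = log2(K) = log2(48) = 5.585 bits/symbol. Redundancy = 1 - H/H_max = 1 - 2.45/5.585 = 1 - 0.4387 = 0.5613

0.5613


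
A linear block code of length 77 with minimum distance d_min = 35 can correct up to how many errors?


Correction capability = floor((d-1)/2) = floor((35-1)/2) = 17

17 errors


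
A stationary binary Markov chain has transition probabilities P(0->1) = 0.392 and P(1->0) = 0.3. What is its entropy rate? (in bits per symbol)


Stationary distribution: pi_0 = p10/(p01+p10) = 0.4335, pi_1 = 0.5665. Entropy rate H' = pi_0*H(p01) + pi_1*H(p10) = 0.4335*0.9661 + 0.5665*0.8813 = 0.918

0.918 bits/symbol


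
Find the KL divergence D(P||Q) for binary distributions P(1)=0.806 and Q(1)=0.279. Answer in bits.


KL = p*log2(p/q) + (1-p)*log2((1-p)/(1-q)) = 0.806*log2(0.806/0.279) + 0.194*log2(0.194/0.721) = 0.8662

0.8662 bits


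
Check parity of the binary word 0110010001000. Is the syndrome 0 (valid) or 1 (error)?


Syndrome = XOR of all bits = 0 XOR 1 XOR 1 XOR 0 XOR 0 XOR 1 XOR 0 XOR 0 XOR 0 XOR 1 XOR 0 XOR 0 XOR 0 = 0

0


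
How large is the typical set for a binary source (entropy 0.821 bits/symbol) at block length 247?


log2|A_typical| = nH = 247 * 0.821 = 202.787, so |A_typical| ~ 2^202.787 = 1.109e+61

1.109e+61


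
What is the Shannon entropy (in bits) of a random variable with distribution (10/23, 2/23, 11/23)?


H = -sum(p_i * log2(p_i)). Terms: -(10/23)*log2(10/23) = 0.522450; -(2/23)*log2(2/23) = 0.306397; -(11/23)*log2(11/23) = 0.508932. H = 0.522450 + 0.306397 + 0.508932 = 1.3378

1.3378 bits


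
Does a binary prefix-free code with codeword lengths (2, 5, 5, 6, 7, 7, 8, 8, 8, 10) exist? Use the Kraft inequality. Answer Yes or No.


Kraft sum = sum(2^(-l_i)) = 0.3564, need <= 1. Result: satisfied (a binary prefix-free code with these lengths exists)

Yes


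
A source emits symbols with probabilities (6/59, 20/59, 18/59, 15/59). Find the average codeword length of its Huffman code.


Huffman construction (repeatedly merge the two least-probable nodes; each merge adds 1 bit to every symbol beneath it): 6/59 + 15/59 = 21/59; 18/59 + 20/59 = 38/59; 21/59 + 38/59 = 1. Resulting codeword lengths (in the order the probabilities were given): (2, 2, 2, 2). L_avg = sum(p_i * l_i) = 6/59*2 + 20/59*2 + 18/59*2 + 15/59*2 = 2

2.0 bits


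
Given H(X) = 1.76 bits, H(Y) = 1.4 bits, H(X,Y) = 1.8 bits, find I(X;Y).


I(X;Y) = H(X) + H(Y) - H(X,Y) = 1.76 + 1.4 - 1.8 = 1.36

1.36 bits


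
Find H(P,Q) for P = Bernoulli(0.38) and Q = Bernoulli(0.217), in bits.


H(P,Q) = -p*log2(q) - (1-p)*log2(1-q). -0.38*log2(0.217) = 0.837609; -0.62*log2(0.783) = 0.218808. H(P,Q) = 0.837609 + 0.218808 = 1.0564

1.0564 bits


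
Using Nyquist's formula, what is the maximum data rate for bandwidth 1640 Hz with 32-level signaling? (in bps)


Rate = 2 * B * log2(M) = 2 * 1640 * 5.0 = 16400.0

16400.0 bps


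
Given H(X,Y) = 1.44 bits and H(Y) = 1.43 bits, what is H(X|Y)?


H(X|Y) = H(X,Y) - H(Y) = 1.44 - 1.43 = 0.01

0.01 bits


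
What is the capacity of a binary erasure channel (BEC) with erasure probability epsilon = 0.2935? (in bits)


C = 1 - epsilon = 1 - 0.2935 = 0.7065

0.7065 bits


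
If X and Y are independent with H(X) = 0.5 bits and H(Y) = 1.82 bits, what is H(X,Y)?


For independent variables, H(X,Y) = H(X) + H(Y) = 0.5 + 1.82 = 2.32

2.32 bits


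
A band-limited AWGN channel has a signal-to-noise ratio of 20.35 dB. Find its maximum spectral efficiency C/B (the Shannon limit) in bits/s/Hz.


SNR_linear = 10^(20.35/10) = 108.3927; C/B = log2(1 + SNR_linear) = log2(1 + 108.3927) = 6.7734

6.7734 bits/s/Hz


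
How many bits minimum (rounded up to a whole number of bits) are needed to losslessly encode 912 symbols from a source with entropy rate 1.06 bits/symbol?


Minimum bits >= n * H = 912 * 1.06 = 966.72, rounded up to a whole number of bits = 967

967 bits


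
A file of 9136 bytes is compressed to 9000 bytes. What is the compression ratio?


Ratio = original / compressed = 9136 / 9000 = 1.0151

1.0151


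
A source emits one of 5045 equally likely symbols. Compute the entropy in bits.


H = log2(n) = log2(5045) = 12.3006

12.3006 bits


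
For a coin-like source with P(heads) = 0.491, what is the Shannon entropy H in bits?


H = -p*log2(p) - (1-p)*log2(1-p). -0.491*log2(0.491) = 0.503867; -0.509*log2(0.509) = 0.495900. H = 0.503867 + 0.495900 = 0.9998

0.9998 bits


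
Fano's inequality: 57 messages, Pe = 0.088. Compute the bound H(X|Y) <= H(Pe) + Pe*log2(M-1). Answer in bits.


H(Pe) = -Pe*log2(Pe) - (1-Pe)*log2(1-Pe) = -0.088*log2(0.088) - 0.912*log2(0.912) = 0.308559 + 0.121200 = 0.4298. Pe*log2(M-1) = 0.088*log2(56) = 0.511047. Bound = H(Pe) + Pe*log2(M-1) = 0.308559 + 0.121200 + 0.511047 = 0.9408

0.9408 bits


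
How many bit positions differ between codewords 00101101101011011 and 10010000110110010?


Count differing positions: ^ . ^ ^ ^ ^ . ^ . ^ ^ ^ . ^ . . ^ = 11 differences

11


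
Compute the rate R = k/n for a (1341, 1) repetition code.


Rate = k/n = 1/1341

1/1341


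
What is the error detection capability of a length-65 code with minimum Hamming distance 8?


Detection capability = d_min - 1 = 8 - 1 = 7

7 errors


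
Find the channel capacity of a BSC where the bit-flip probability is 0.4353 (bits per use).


H(p) = -p*log2(p) - (1-p)*log2(1-p) = -0.4353*log2(0.4353) - 0.5647*log2(0.5647) = 0.522324 + 0.465563 = 0.9879. C = 1 - H(p) = 1 - 0.9879 = 0.0121

0.0121 bits


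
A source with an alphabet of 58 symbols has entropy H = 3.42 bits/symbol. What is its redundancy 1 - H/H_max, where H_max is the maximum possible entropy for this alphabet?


H_max = log2(K) = log2(58) = 5.858 bits/symbol. Redundancy = 1 - H/H_max = 1 - 3.42/5.858 = 1 - 0.5838 = 0.4162

0.4162


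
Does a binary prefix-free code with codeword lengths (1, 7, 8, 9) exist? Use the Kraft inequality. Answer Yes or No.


Kraft sum = sum(2^(-l_i)) = 0.5137, need <= 1. Result: satisfied (a binary prefix-free code with these lengths exists)

Yes


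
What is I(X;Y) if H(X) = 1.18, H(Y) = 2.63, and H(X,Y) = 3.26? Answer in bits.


I(X;Y) = H(X) + H(Y) - H(X,Y) = 1.18 + 2.63 - 3.26 = 0.55

0.55 bits


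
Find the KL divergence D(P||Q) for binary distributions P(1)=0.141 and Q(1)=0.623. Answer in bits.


KL = p*log2(p/q) + (1-p)*log2((1-p)/(1-q)) = 0.141*log2(0.141/0.623) + 0.859*log2(0.859/0.377) = 0.7183

0.7183 bits


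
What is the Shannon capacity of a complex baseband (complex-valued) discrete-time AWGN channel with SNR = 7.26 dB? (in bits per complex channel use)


SNR_linear = 10^(7.26/10) = 5.3211; C = log2(1 + SNR_linear) = log2(1 + 5.3211) = 2.6602

2.6602 bits/channel use


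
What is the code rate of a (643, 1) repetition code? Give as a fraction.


Rate = k/n = 1/643

1/643


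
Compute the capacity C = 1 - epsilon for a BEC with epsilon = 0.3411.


C = 1 - epsilon = 1 - 0.3411 = 0.6589

0.6589 bits


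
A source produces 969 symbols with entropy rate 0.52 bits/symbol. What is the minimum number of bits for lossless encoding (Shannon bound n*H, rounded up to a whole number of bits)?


Minimum bits >= n * H = 969 * 0.52 = 503.88, rounded up to a whole number of bits = 504

504 bits


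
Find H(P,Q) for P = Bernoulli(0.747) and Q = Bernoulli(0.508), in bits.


H(P,Q) = -p*log2(q) - (1-p)*log2(1-q). -0.747*log2(0.508) = 0.729893; -0.253*log2(0.492) = 0.258887. H(P,Q) = 0.729893 + 0.258887 = 0.9888

0.9888 bits


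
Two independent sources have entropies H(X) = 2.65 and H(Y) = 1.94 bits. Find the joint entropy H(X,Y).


For independent variables, H(X,Y) = H(X) + H(Y) = 2.65 + 1.94 = 4.59

4.59 bits


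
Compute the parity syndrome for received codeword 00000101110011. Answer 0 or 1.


Syndrome = XOR of all bits = 0 XOR 0 XOR 0 XOR 0 XOR 0 XOR 1 XOR 0 XOR 1 XOR 1 XOR 1 XOR 0 XOR 0 XOR 1 XOR 1 = 0

0


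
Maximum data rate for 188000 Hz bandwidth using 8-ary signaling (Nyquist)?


Rate = 2 * B * log2(M) = 2 * 188000 * 3.0 = 1128000.0

1128000.0 bps


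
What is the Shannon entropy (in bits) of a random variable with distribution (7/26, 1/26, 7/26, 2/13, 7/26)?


H = -sum(p_i * log2(p_i)). Terms: -(7/26)*log2(7/26) = 0.509677; -(1/26)*log2(1/26) = 0.180786; -(7/26)*log2(7/26) = 0.509677; -(2/13)*log2(2/13) = 0.415452; -(7/26)*log2(7/26) = 0.509677. H = 0.509677 + 0.180786 + 0.509677 + 0.415452 + 0.509677 = 2.1253

2.1253 bits


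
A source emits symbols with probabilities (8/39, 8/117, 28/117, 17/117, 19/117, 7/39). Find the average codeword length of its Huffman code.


Huffman construction (repeatedly merge the two least-probable nodes; each merge adds 1 bit to every symbol beneath it): 8/117 + 17/117 = 25/117; 19/117 + 7/39 = 40/117; 8/39 + 25/117 = 49/117; 28/117 + 40/117 = 68/117; 49/117 + 68/117 = 1. Resulting codeword lengths (in the order the probabilities were given): (2, 3, 2, 3, 3, 3). L_avg = sum(p_i * l_i) = 8/39*2 + 8/117*3 + 28/117*2 + 17/117*3 + 19/117*3 + 7/39*3 = 23/9 = 2.5556

2.5556 bits


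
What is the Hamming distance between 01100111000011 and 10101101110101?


Count differing positions: ^ ^ . . ^ . ^ . ^ ^ . ^ ^ . = 8 differences

8


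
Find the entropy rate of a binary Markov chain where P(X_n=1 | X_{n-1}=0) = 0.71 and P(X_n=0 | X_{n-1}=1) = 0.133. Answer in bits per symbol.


Stationary distribution: pi_0 = p10/(p01+p10) = 0.1578, pi_1 = 0.8422. Entropy rate H' = pi_0*H(p01) + pi_1*H(p10) = 0.1578*0.8687 + 0.8422*0.5656 = 0.6134

0.6134 bits/symbol


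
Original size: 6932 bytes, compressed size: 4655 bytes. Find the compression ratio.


Ratio = original / compressed = 6932 / 4655 = 1.4892

1.4892


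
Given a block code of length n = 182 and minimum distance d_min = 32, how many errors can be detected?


Detection capability = d_min - 1 = 32 - 1 = 31

31 errors


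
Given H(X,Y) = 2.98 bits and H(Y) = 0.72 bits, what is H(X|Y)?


H(X|Y) = H(X,Y) - H(Y) = 2.98 - 0.72 = 2.26

2.26 bits


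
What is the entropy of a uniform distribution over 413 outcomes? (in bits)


H = log2(n) = log2(413) = 8.69

8.69 bits


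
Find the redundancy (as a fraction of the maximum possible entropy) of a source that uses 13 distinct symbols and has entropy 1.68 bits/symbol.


H_max = log2(K) = log2(13) = 3.7004 bits/symbol. Redundancy = 1 - H/H_max = 1 - 1.68/3.7004 = 1 - 0.454 = 0.546

0.546


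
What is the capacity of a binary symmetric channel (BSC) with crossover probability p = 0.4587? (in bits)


H(p) = -p*log2(p) - (1-p)*log2(1-p) = -0.4587*log2(0.4587) - 0.5413*log2(0.5413) = 0.515752 + 0.479321 = 0.9951. C = 1 - H(p) = 1 - 0.9951 = 0.0049

0.0049 bits


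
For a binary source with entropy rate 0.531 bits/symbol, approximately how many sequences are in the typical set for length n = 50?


log2|A_typical| = nH = 50 * 0.531 = 26.55, so |A_typical| ~ 2^26.55 = 9.825e+07

9.825e+07


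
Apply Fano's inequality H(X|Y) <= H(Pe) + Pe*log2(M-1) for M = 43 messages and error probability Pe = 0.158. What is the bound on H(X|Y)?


H(Pe) = -Pe*log2(Pe) - (1-Pe)*log2(1-Pe) = -0.158*log2(0.158) - 0.842*log2(0.842) = 0.420597 + 0.208907 = 0.6295. Pe*log2(M-1) = 0.158*log2(42) = 0.851986. Bound = H(Pe) + Pe*log2(M-1) = 0.420597 + 0.208907 + 0.851986 = 1.4815

1.4815 bits


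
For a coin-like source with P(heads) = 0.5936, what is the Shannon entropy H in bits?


H = -p*log2(p) - (1-p)*log2(1-p). -0.5936*log2(0.5936) = 0.446647; -0.4064*log2(0.4064) = 0.527925. H = 0.446647 + 0.527925 = 0.9746

0.9746 bits


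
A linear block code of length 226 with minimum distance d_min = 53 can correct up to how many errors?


Correction capability = floor((d-1)/2) = floor((53-1)/2) = 26

26 errors


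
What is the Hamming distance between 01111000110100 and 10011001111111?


Count differing positions: ^ ^ ^ . . . . ^ . . ^ . ^ ^ = 7 differences

7


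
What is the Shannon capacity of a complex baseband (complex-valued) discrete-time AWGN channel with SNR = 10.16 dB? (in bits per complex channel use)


SNR_linear = 10^(10.16/10) = 10.3753; C = log2(1 + SNR_linear) = log2(1 + 10.3753) = 3.5078

3.5078 bits/channel use


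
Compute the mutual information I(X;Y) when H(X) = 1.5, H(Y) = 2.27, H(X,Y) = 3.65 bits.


I(X;Y) = H(X) + H(Y) - H(X,Y) = 1.5 + 2.27 - 3.65 = 0.12

0.12 bits


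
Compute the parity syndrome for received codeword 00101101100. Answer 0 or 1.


Syndrome = XOR of all bits = 0 XOR 0 XOR 1 XOR 0 XOR 1 XOR 1 XOR 0 XOR 1 XOR 1 XOR 0 XOR 0 = 1

1


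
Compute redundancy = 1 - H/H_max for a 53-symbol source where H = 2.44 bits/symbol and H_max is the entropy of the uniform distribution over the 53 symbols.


H_max = log2(K) = log2(53) = 5.7279 bits/symbol. Redundancy = 1 - H/H_max = 1 - 2.44/5.7279 = 1 - 0.426 = 0.574

0.574


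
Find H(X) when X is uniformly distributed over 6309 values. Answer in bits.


H = log2(n) = log2(6309) = 12.6232

12.6232 bits


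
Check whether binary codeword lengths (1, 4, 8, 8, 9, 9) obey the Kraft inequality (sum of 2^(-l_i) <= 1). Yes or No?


Kraft sum = sum(2^(-l_i)) = 0.5742, need <= 1. Result: satisfied (a binary prefix-free code with these lengths exists)

Yes


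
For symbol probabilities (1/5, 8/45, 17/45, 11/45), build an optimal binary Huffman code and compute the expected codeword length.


Huffman construction (repeatedly merge the two least-probable nodes; each merge adds 1 bit to every symbol beneath it): 8/45 + 1/5 = 17/45; 11/45 + 17/45 = 28/45; 17/45 + 28/45 = 1. Resulting codeword lengths (in the order the probabilities were given): (2, 2, 2, 2). L_avg = sum(p_i * l_i) = 1/5*2 + 8/45*2 + 17/45*2 + 11/45*2 = 2

2.0 bits


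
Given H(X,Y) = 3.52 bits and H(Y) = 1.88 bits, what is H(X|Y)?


H(X|Y) = H(X,Y) - H(Y) = 3.52 - 1.88 = 1.64

1.64 bits


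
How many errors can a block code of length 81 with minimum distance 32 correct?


Correction capability = floor((d-1)/2) = floor((32-1)/2) = 15

15 errors


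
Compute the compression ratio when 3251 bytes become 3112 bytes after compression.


Ratio = original / compressed = 3251 / 3112 = 1.0447

1.0447


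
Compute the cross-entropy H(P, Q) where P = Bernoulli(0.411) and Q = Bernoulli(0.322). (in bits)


H(P,Q) = -p*log2(q) - (1-p)*log2(1-q). -0.411*log2(0.322) = 0.671931; -0.589*log2(0.678) = 0.330219. H(P,Q) = 0.671931 + 0.330219 = 1.0021

1.0021 bits


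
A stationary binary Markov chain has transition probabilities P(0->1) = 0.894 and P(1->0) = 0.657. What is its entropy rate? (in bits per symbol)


Stationary distribution: pi_0 = p10/(p01+p10) = 0.4236, pi_1 = 0.5764. Entropy rate H' = pi_0*H(p01) + pi_1*H(p10) = 0.4236*0.4877 + 0.5764*0.9277 = 0.7413

0.7413 bits/symbol


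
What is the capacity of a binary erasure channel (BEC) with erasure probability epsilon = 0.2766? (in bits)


C = 1 - epsilon = 1 - 0.2766 = 0.7234

0.7234 bits


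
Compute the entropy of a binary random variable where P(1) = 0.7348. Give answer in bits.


H = -p*log2(p) - (1-p)*log2(1-p). -0.7348*log2(0.7348) = 0.326675; -0.2652*log2(0.2652) = 0.507818. H = 0.326675 + 0.507818 = 0.8345

0.8345 bits


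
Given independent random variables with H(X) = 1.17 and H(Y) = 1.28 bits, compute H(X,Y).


For independent variables, H(X,Y) = H(X) + H(Y) = 1.17 + 1.28 = 2.45

2.45 bits


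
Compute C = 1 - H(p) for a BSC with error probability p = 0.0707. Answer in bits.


H(p) = -p*log2(p) - (1-p)*log2(1-p) = -0.0707*log2(0.0707) - 0.9293*log2(0.9293) = 0.270226 + 0.098305 = 0.3685. C = 1 - H(p) = 1 - 0.3685 = 0.6315

0.6315 bits


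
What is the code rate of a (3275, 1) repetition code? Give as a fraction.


Rate = k/n = 1/3275

1/3275


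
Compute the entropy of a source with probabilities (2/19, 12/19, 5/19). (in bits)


H = -sum(p_i * log2(p_i)). Terms: -(2/19)*log2(2/19) = 0.341887; -(12/19)*log2(12/19) = 0.418715; -(5/19)*log2(5/19) = 0.506842. H = 0.341887 + 0.418715 + 0.506842 = 1.2674

1.2674 bits


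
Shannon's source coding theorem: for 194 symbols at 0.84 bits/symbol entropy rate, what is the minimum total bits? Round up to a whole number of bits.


Minimum bits >= n * H = 194 * 0.84 = 162.96, rounded up to a whole number of bits = 163

163 bits


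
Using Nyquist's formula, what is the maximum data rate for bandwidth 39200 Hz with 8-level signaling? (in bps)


Rate = 2 * B * log2(M) = 2 * 39200 * 3.0 = 235200.0

235200.0 bps


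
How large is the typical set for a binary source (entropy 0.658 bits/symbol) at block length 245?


log2|A_typical| = nH = 245 * 0.658 = 161.21, so |A_typical| ~ 2^161.21 = 3.381e+48

3.381e+48


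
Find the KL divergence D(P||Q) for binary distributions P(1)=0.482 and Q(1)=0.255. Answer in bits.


KL = p*log2(p/q) + (1-p)*log2((1-p)/(1-q)) = 0.482*log2(0.482/0.255) + 0.518*log2(0.518/0.745) = 0.1712

0.1712 bits


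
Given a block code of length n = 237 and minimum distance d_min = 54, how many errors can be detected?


Detection capability = d_min - 1 = 54 - 1 = 53

53 errors


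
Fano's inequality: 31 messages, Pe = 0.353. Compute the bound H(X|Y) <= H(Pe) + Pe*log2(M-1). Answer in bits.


H(Pe) = -Pe*log2(Pe) - (1-Pe)*log2(1-Pe) = -0.353*log2(0.353) - 0.647*log2(0.647) = 0.530298 + 0.406421 = 0.9367. Pe*log2(M-1) = 0.353*log2(30) = 1.732132. Bound = H(Pe) + Pe*log2(M-1) = 0.530298 + 0.406421 + 1.732132 = 2.6689

2.6689 bits


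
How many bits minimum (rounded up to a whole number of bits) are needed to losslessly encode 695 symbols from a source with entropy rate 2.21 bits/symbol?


Minimum bits >= n * H = 695 * 2.21 = 1535.95, rounded up to a whole number of bits = 1536

1536 bits


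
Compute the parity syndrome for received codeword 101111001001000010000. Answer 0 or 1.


Syndrome = XOR of all bits = 1 XOR 0 XOR 1 XOR 1 XOR 1 XOR 1 XOR 0 XOR 0 XOR 1 XOR 0 XOR 0 XOR 1 XOR 0 XOR 0 XOR 0 XOR 0 XOR 1 XOR 0 XOR 0 XOR 0 XOR 0 = 0

0


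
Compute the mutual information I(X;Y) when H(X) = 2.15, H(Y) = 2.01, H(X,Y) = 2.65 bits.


I(X;Y) = H(X) + H(Y) - H(X,Y) = 2.15 + 2.01 - 2.65 = 1.51

1.51 bits


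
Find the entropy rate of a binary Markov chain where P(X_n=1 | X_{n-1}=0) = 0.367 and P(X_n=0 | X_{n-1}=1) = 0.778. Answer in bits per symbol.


Stationary distribution: pi_0 = p10/(p01+p10) = 0.6795, pi_1 = 0.3205. Entropy rate H' = pi_0*H(p01) + pi_1*H(p10) = 0.6795*0.9483 + 0.3205*0.7638 = 0.8892

0.8892 bits/symbol


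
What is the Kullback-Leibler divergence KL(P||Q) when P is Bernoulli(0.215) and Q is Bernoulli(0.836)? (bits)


KL = p*log2(p/q) + (1-p)*log2((1-p)/(1-q)) = 0.215*log2(0.215/0.836) + 0.785*log2(0.785/0.164) = 1.3521

1.3521 bits


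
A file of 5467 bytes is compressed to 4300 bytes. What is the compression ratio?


Ratio = original / compressed = 5467 / 4300 = 1.2714

1.2714


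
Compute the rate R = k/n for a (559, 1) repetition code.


Rate = k/n = 1/559

1/559


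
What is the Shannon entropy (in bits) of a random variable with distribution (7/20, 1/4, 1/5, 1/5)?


H = -sum(p_i * log2(p_i)). Terms: -(7/20)*log2(7/20) = 0.530101; -(1/4)*log2(1/4) = 0.500000; -(1/5)*log2(1/5) = 0.464386; -(1/5)*log2(1/5) = 0.464386. H = 0.530101 + 0.500000 + 0.464386 + 0.464386 = 1.9589

1.9589 bits


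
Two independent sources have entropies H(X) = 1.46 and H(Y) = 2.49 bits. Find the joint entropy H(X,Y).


For independent variables, H(X,Y) = H(X) + H(Y) = 1.46 + 2.49 = 3.95

3.95 bits


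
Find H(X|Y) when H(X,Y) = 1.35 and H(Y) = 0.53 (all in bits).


H(X|Y) = H(X,Y) - H(Y) = 1.35 - 0.53 = 0.82

0.82 bits


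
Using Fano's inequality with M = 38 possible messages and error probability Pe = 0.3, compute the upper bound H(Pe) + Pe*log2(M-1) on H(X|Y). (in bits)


H(Pe) = -Pe*log2(Pe) - (1-Pe)*log2(1-Pe) = -0.3*log2(0.3) - 0.7*log2(0.7) = 0.521090 + 0.360201 = 0.8813. Pe*log2(M-1) = 0.3*log2(37) = 1.562836. Bound = H(Pe) + Pe*log2(M-1) = 0.521090 + 0.360201 + 1.562836 = 2.4441

2.4441 bits


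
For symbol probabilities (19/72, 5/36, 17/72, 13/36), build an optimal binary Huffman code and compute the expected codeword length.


Huffman construction (repeatedly merge the two least-probable nodes; each merge adds 1 bit to every symbol beneath it): 5/36 + 17/72 = 3/8; 19/72 + 13/36 = 5/8; 3/8 + 5/8 = 1. Resulting codeword lengths (in the order the probabilities were given): (2, 2, 2, 2). L_avg = sum(p_i * l_i) = 19/72*2 + 5/36*2 + 17/72*2 + 13/36*2 = 2

2.0 bits


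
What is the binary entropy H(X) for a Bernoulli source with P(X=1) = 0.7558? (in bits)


H = -p*log2(p) - (1-p)*log2(1-p). -0.7558*log2(0.7558) = 0.305285; -0.2442*log2(0.2442) = 0.496670. H = 0.305285 + 0.496670 = 0.802

0.802 bits


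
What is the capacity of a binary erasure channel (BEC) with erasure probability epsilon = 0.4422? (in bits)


C = 1 - epsilon = 1 - 0.4422 = 0.5578

0.5578 bits


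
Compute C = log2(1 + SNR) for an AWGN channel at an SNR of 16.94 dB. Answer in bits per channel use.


SNR_linear = 10^(16.94/10) = 49.4311; C = log2(1 + SNR_linear) = log2(1 + 49.4311) = 5.6562

5.6562 bits/channel use


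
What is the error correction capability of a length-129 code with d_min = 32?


Correction capability = floor((d-1)/2) = floor((32-1)/2) = 15

15 errors


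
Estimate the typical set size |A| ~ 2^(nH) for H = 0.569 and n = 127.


log2|A_typical| = nH = 127 * 0.569 = 72.263, so |A_typical| ~ 2^72.263 = 5.667e+21

5.667e+21


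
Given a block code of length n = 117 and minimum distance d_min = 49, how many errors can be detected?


Detection capability = d_min - 1 = 49 - 1 = 48

48 errors


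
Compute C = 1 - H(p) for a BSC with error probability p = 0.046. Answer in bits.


H(p) = -p*log2(p) - (1-p)*log2(1-p) = -0.046*log2(0.046) - 0.954*log2(0.954) = 0.204342 + 0.064814 = 0.2692. C = 1 - H(p) = 1 - 0.2692 = 0.7308

0.7308 bits


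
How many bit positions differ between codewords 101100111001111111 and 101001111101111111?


Count differing positions: . . . ^ . ^ . . . ^ . . . . . . . . = 3 differences

3


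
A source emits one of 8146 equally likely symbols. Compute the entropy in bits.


H = log2(n) = log2(8146) = 12.9919

12.9919 bits


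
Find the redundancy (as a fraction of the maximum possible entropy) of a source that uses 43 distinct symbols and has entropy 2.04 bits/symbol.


H_max = log2(K) = log2(43) = 5.4263 bits/symbol. Redundancy = 1 - H/H_max = 1 - 2.04/5.4263 = 1 - 0.3759 = 0.6241

0.6241


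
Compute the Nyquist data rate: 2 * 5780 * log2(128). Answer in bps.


Rate = 2 * B * log2(M) = 2 * 5780 * 7.0 = 80920.0

80920.0 bps


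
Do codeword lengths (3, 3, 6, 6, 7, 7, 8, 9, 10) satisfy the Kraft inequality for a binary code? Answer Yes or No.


Kraft sum = sum(2^(-l_i)) = 0.3037, need <= 1. Result: satisfied (a binary prefix-free code with these lengths exists)

Yes


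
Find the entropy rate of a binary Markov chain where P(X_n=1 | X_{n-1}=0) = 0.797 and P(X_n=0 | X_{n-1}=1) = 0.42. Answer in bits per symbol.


Stationary distribution: pi_0 = p10/(p01+p10) = 0.3451, pi_1 = 0.6549. Entropy rate H' = pi_0*H(p01) + pi_1*H(p10) = 0.3451*0.7279 + 0.6549*0.9815 = 0.8939

0.8939 bits/symbol


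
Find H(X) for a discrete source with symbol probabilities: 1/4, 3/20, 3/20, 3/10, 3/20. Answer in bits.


H = -sum(p_i * log2(p_i)). Terms: -(1/4)*log2(1/4) = 0.500000; -(3/20)*log2(3/20) = 0.410545; -(3/20)*log2(3/20) = 0.410545; -(3/10)*log2(3/10) = 0.521090; -(3/20)*log2(3/20) = 0.410545. H = 0.500000 + 0.410545 + 0.410545 + 0.521090 + 0.410545 = 2.2527

2.2527 bits


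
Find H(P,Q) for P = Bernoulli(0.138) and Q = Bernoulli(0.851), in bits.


H(P,Q) = -p*log2(q) - (1-p)*log2(1-q). -0.138*log2(0.851) = 0.032122; -0.862*log2(0.149) = 2.367583. H(P,Q) = 0.032122 + 2.367583 = 2.3997

2.3997 bits


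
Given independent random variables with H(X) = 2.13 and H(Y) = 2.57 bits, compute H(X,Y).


For independent variables, H(X,Y) = H(X) + H(Y) = 2.13 + 2.57 = 4.7

4.7 bits


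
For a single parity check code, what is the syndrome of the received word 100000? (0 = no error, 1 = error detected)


Syndrome = XOR of all bits = 1 XOR 0 XOR 0 XOR 0 XOR 0 XOR 0 = 1

1


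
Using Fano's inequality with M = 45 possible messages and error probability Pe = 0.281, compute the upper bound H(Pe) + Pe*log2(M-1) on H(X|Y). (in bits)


H(Pe) = -Pe*log2(Pe) - (1-Pe)*log2(1-Pe) = -0.281*log2(0.281) - 0.719*log2(0.719) = 0.514612 + 0.342198 = 0.8568. Pe*log2(M-1) = 0.281*log2(44) = 1.534100. Bound = H(Pe) + Pe*log2(M-1) = 0.514612 + 0.342198 + 1.534100 = 2.3909

2.3909 bits


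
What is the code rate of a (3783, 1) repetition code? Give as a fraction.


Rate = k/n = 1/3783

1/3783


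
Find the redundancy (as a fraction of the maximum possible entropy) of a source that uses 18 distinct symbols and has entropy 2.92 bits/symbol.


H_max = log2(K) = log2(18) = 4.1699 bits/symbol. Redundancy = 1 - H/H_max = 1 - 2.92/4.1699 = 1 - 0.7003 = 0.2997

0.2997


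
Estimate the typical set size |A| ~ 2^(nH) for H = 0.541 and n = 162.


log2|A_typical| = nH = 162 * 0.541 = 87.642, so |A_typical| ~ 2^87.642 = 2.415e+26

2.415e+26


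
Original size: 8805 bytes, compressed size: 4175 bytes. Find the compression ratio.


Ratio = original / compressed = 8805 / 4175 = 2.109

2.109


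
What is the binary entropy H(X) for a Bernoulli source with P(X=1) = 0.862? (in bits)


H = -p*log2(p) - (1-p)*log2(1-p). -0.862*log2(0.862) = 0.184675; -0.138*log2(0.138) = 0.394302. H = 0.184675 + 0.394302 = 0.579

0.579 bits


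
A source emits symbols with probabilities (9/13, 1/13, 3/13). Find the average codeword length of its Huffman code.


Huffman construction (repeatedly merge the two least-probable nodes; each merge adds 1 bit to every symbol beneath it): 1/13 + 3/13 = 4/13; 4/13 + 9/13 = 1. Resulting codeword lengths (in the order the probabilities were given): (1, 2, 2). L_avg = sum(p_i * l_i) = 9/13*1 + 1/13*2 + 3/13*2 = 17/13 = 1.3077

1.3077 bits


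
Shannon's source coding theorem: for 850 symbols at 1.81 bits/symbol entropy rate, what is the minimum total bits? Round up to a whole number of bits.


Minimum bits >= n * H = 850 * 1.81 = 1538.5, rounded up to a whole number of bits = 1539

1539 bits


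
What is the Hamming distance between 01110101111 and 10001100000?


Count differing positions: ^ ^ ^ ^ ^ . . ^ ^ ^ ^ = 9 differences

9


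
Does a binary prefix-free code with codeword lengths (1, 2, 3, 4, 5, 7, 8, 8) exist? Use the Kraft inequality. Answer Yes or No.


Kraft sum = sum(2^(-l_i)) = 0.9844, need <= 1. Result: satisfied (a binary prefix-free code with these lengths exists)

Yes


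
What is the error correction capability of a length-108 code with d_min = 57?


Correction capability = floor((d-1)/2) = floor((57-1)/2) = 28

28 errors


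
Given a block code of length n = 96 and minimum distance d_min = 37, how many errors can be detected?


Detection capability = d_min - 1 = 37 - 1 = 36

36 errors


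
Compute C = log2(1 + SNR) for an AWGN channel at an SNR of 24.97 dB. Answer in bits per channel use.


SNR_linear = 10^(24.97/10) = 314.0509; C = log2(1 + SNR_linear) = log2(1 + 314.0509) = 8.2994

8.2994 bits/channel use


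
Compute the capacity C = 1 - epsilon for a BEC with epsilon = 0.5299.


C = 1 - epsilon = 1 - 0.5299 = 0.4701

0.4701 bits


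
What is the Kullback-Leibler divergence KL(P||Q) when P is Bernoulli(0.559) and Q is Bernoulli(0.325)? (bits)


KL = p*log2(p/q) + (1-p)*log2((1-p)/(1-q)) = 0.559*log2(0.559/0.325) + 0.441*log2(0.441/0.675) = 0.1665

0.1665 bits


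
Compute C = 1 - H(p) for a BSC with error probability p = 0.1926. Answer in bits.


H(p) = -p*log2(p) - (1-p)*log2(1-p) = -0.1926*log2(0.1926) - 0.8074*log2(0.8074) = 0.457679 + 0.249200 = 0.7069. C = 1 - H(p) = 1 - 0.7069 = 0.2931

0.2931 bits


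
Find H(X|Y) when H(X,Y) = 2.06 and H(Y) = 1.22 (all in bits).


H(X|Y) = H(X,Y) - H(Y) = 2.06 - 1.22 = 0.84

0.84 bits


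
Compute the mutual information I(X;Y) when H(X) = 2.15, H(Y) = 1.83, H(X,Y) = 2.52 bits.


I(X;Y) = H(X) + H(Y) - H(X,Y) = 2.15 + 1.83 - 2.52 = 1.46

1.46 bits


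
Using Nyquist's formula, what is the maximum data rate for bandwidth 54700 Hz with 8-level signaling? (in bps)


Rate = 2 * B * log2(M) = 2 * 54700 * 3.0 = 328200.0

328200.0 bps


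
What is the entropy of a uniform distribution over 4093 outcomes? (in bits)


H = log2(n) = log2(4093) = 11.9989

11.9989 bits


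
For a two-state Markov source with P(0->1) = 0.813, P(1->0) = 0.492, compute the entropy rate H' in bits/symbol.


Stationary distribution: pi_0 = p10/(p01+p10) = 0.377, pi_1 = 0.623. Entropy rate H' = pi_0*H(p01) + pi_1*H(p10) = 0.377*0.6952 + 0.623*0.9998 = 0.885

0.885 bits/symbol


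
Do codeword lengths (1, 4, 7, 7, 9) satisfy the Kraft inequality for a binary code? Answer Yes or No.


Kraft sum = sum(2^(-l_i)) = 0.5801, need <= 1. Result: satisfied (a binary prefix-free code with these lengths exists)

Yes


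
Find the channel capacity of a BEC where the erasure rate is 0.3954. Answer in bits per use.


C = 1 - epsilon = 1 - 0.3954 = 0.6046

0.6046 bits


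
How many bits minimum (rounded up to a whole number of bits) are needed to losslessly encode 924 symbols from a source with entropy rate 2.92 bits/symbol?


Minimum bits >= n * H = 924 * 2.92 = 2698.08, rounded up to a whole number of bits = 2699

2699 bits


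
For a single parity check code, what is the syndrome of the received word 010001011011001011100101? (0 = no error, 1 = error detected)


Syndrome = XOR of all bits = 0 XOR 1 XOR 0 XOR 0 XOR 0 XOR 1 XOR 0 XOR 1 XOR 1 XOR 0 XOR 1 XOR 1 XOR 0 XOR 0 XOR 1 XOR 0 XOR 1 XOR 1 XOR 1 XOR 0 XOR 0 XOR 1 XOR 0 XOR 1 = 0

0


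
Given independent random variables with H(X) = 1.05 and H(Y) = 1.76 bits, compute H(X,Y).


For independent variables, H(X,Y) = H(X) + H(Y) = 1.05 + 1.76 = 2.81

2.81 bits


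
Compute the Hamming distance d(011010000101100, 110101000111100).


Count differing positions: ^ . ^ ^ ^ ^ . . . . ^ . . . . = 6 differences

6


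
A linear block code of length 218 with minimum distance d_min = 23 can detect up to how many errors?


Detection capability = d_min - 1 = 23 - 1 = 22

22 errors


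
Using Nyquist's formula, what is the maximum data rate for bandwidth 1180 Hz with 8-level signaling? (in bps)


Rate = 2 * B * log2(M) = 2 * 1180 * 3.0 = 7080.0

7080.0 bps


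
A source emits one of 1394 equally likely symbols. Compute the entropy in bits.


H = log2(n) = log2(1394) = 10.445

10.445 bits


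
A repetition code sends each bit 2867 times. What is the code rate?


Rate = k/n = 1/2867

1/2867


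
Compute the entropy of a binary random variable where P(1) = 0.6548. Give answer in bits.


H = -p*log2(p) - (1-p)*log2(1-p). -0.6548*log2(0.6548) = 0.400000; -0.3452*log2(0.3452) = 0.529708. H = 0.400000 + 0.529708 = 0.9297

0.9297 bits


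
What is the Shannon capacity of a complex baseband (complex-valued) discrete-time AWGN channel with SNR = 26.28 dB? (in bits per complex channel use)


SNR_linear = 10^(26.28/10) = 424.6196; C = log2(1 + SNR_linear) = log2(1 + 424.6196) = 8.7334

8.7334 bits/channel use


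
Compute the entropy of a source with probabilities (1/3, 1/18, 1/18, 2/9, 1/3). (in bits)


H = -sum(p_i * log2(p_i)). Terms: -(1/3)*log2(1/3) = 0.528321; -(1/18)*log2(1/18) = 0.231663; -(1/18)*log2(1/18) = 0.231663; -(2/9)*log2(2/9) = 0.482206; -(1/3)*log2(1/3) = 0.528321. H = 0.528321 + 0.231663 + 0.231663 + 0.482206 + 0.528321 = 2.0022

2.0022 bits


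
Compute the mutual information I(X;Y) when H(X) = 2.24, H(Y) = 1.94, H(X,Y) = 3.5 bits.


I(X;Y) = H(X) + H(Y) - H(X,Y) = 2.24 + 1.94 - 3.5 = 0.68

0.68 bits


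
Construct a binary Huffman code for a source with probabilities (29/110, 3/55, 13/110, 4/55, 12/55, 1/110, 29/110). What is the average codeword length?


Huffman construction (repeatedly merge the two least-probable nodes; each merge adds 1 bit to every symbol beneath it): 1/110 + 3/55 = 7/110; 7/110 + 4/55 = 3/22; 13/110 + 3/22 = 14/55; 12/55 + 14/55 = 26/55; 29/110 + 29/110 = 29/55; 26/55 + 29/55 = 1. Resulting codeword lengths (in the order the probabilities were given): (2, 5, 3, 4, 2, 5, 2). L_avg = sum(p_i * l_i) = 29/110*2 + 3/55*5 + 13/110*3 + 4/55*4 + 12/55*2 + 1/110*5 + 29/110*2 = 27/11 = 2.4545

2.4545 bits


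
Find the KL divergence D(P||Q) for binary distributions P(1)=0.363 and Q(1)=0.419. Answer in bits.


KL = p*log2(p/q) + (1-p)*log2((1-p)/(1-q)) = 0.363*log2(0.363/0.419) + 0.637*log2(0.637/0.581) = 0.0094

0.0094 bits


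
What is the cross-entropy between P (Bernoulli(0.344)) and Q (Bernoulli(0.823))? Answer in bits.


H(P,Q) = -p*log2(q) - (1-p)*log2(1-q). -0.344*log2(0.823) = 0.096676; -0.656*log2(0.177) = 1.638805. H(P,Q) = 0.096676 + 1.638805 = 1.7355

1.7355 bits


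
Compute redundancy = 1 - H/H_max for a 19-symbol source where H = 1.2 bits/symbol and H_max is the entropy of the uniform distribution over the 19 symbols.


H_max = log2(K) = log2(19) = 4.2479 bits/symbol. Redundancy = 1 - H/H_max = 1 - 1.2/4.2479 = 1 - 0.2825 = 0.7175

0.7175


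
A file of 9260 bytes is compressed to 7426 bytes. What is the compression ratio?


Ratio = original / compressed = 9260 / 7426 = 1.247

1.247


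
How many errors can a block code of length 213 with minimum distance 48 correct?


Correction capability = floor((d-1)/2) = floor((48-1)/2) = 23

23 errors


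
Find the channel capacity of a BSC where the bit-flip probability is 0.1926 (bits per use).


H(p) = -p*log2(p) - (1-p)*log2(1-p) = -0.1926*log2(0.1926) - 0.8074*log2(0.8074) = 0.457679 + 0.249200 = 0.7069. C = 1 - H(p) = 1 - 0.7069 = 0.2931

0.2931 bits


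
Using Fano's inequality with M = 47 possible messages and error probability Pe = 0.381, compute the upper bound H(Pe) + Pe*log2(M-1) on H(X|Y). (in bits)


H(Pe) = -Pe*log2(Pe) - (1-Pe)*log2(1-Pe) = -0.381*log2(0.381) - 0.619*log2(0.619) = 0.530404 + 0.428341 = 0.9587. Pe*log2(M-1) = 0.381*log2(46) = 2.104477. Bound = H(Pe) + Pe*log2(M-1) = 0.530404 + 0.428341 + 2.104477 = 3.0632

3.0632 bits


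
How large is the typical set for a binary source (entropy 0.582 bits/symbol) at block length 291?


log2|A_typical| = nH = 291 * 0.582 = 169.362, so |A_typical| ~ 2^169.362 = 9.617e+50

9.617e+50


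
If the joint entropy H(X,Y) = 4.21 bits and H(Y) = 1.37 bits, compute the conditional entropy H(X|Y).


H(X|Y) = H(X,Y) - H(Y) = 4.21 - 1.37 = 2.84

2.84 bits


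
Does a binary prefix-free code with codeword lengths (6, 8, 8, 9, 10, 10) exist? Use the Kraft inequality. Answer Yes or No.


Kraft sum = sum(2^(-l_i)) = 0.0273, need <= 1. Result: satisfied (a binary prefix-free code with these lengths exists)

Yes


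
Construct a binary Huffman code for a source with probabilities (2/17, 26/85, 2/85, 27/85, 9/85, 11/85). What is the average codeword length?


Huffman construction (repeatedly merge the two least-probable nodes; each merge adds 1 bit to every symbol beneath it): 2/85 + 9/85 = 11/85; 2/17 + 11/85 = 21/85; 11/85 + 21/85 = 32/85; 26/85 + 27/85 = 53/85; 32/85 + 53/85 = 1. Resulting codeword lengths (in the order the probabilities were given): (3, 2, 3, 2, 3, 3). L_avg = sum(p_i * l_i) = 2/17*3 + 26/85*2 + 2/85*3 + 27/85*2 + 9/85*3 + 11/85*3 = 202/85 = 2.3765

2.3765 bits


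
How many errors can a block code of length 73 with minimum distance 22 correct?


Correction capability = floor((d-1)/2) = floor((22-1)/2) = 10

10 errors


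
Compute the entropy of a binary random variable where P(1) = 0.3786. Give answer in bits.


H = -p*log2(p) - (1-p)*log2(1-p). -0.3786*log2(0.3786) = 0.530515; -0.6214*log2(0.6214) = 0.426533. H = 0.530515 + 0.426533 = 0.957

0.957 bits


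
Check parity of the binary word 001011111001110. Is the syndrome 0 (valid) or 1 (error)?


Syndrome = XOR of all bits = 0 XOR 0 XOR 1 XOR 0 XOR 1 XOR 1 XOR 1 XOR 1 XOR 1 XOR 0 XOR 0 XOR 1 XOR 1 XOR 1 XOR 0 = 1

1


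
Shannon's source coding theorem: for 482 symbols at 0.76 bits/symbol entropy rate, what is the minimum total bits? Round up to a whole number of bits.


Minimum bits >= n * H = 482 * 0.76 = 366.32, rounded up to a whole number of bits = 367

367 bits


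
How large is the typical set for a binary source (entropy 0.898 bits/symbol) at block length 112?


log2|A_typical| = nH = 112 * 0.898 = 100.576, so |A_typical| ~ 2^100.576 = 1.890e+30

1.890e+30


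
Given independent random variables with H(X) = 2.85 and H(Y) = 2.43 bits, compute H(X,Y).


For independent variables, H(X,Y) = H(X) + H(Y) = 2.85 + 2.43 = 5.28

5.28 bits


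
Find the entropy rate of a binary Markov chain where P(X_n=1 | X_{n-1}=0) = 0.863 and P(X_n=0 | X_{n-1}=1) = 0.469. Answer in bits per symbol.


Stationary distribution: pi_0 = p10/(p01+p10) = 0.3521, pi_1 = 0.6479. Entropy rate H' = pi_0*H(p01) + pi_1*H(p10) = 0.3521*0.5763 + 0.6479*0.9972 = 0.849

0.849 bits/symbol


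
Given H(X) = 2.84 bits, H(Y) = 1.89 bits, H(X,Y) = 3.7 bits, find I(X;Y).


I(X;Y) = H(X) + H(Y) - H(X,Y) = 2.84 + 1.89 - 3.7 = 1.03

1.03 bits


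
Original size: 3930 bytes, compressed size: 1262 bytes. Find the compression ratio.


Ratio = original / compressed = 3930 / 1262 = 3.1141

3.1141


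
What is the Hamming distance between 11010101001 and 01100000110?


Count differing positions: ^ . ^ ^ . ^ . ^ ^ ^ ^ = 8 differences

8


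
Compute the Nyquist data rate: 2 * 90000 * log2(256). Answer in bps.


Rate = 2 * B * log2(M) = 2 * 90000 * 8.0 = 1440000.0

1440000.0 bps


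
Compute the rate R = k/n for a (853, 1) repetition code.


Rate = k/n = 1/853

1/853


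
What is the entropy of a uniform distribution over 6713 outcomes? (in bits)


H = log2(n) = log2(6713) = 12.7127

12.7127 bits


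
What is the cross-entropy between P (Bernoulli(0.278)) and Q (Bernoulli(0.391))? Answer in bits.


H(P,Q) = -p*log2(q) - (1-p)*log2(1-q). -0.278*log2(0.391) = 0.376623; -0.722*log2(0.609) = 0.516581. H(P,Q) = 0.376623 + 0.516581 = 0.8932

0.8932 bits


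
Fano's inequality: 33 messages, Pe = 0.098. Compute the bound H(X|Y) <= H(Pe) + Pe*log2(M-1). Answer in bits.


H(Pe) = -Pe*log2(Pe) - (1-Pe)*log2(1-Pe) = -0.098*log2(0.098) - 0.902*log2(0.902) = 0.328405 + 0.134218 = 0.4626. Pe*log2(M-1) = 0.098*log2(32) = 0.490000. Bound = H(Pe) + Pe*log2(M-1) = 0.328405 + 0.134218 + 0.490000 = 0.9526

0.9526 bits


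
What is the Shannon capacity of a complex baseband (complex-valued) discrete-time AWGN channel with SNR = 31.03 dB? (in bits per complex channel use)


SNR_linear = 10^(31.03/10) = 1267.6519; C = log2(1 + SNR_linear) = log2(1 + 1267.6519) = 10.3091

10.3091 bits/channel use
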